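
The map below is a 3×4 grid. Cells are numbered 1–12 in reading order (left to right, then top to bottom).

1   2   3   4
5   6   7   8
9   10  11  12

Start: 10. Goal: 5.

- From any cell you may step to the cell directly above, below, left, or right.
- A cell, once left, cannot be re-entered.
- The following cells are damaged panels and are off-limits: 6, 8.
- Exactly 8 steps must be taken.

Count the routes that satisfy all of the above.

0

Need simple routes of exactly 8 moves from 10 to 5 (Manhattan distance 2, so 3 moves are spent on a detour and 3 undoing it).
No route satisfies every constraint, so the count is 0.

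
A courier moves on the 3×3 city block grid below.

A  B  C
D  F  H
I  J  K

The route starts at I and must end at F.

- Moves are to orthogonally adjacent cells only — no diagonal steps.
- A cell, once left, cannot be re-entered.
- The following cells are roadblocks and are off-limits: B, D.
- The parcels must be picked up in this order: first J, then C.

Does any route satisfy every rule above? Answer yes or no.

C must be visited but has only one open neighbour (H), and it is neither the start nor the goal — the route would have to enter and leave through H, re-entering it.

no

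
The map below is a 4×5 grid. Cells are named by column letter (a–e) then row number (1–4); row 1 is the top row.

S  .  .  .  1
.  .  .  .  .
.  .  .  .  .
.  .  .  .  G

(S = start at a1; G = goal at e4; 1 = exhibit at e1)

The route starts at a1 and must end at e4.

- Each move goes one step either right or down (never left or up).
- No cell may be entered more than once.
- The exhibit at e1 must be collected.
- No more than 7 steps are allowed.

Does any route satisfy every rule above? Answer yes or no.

One route that works: a1 → b1 → c1 → d1 → e1 → e2 → e3 → e4.

yes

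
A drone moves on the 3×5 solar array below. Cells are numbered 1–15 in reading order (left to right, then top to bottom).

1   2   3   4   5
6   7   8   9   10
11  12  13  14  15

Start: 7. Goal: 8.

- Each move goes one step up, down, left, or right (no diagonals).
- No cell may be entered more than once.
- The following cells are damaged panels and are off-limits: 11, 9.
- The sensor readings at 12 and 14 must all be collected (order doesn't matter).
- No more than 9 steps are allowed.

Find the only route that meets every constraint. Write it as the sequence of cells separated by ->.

7 -> 12 -> 13 -> 14 -> 15 -> 10 -> 5 -> 4 -> 3 -> 8

The 9-move cap with required stops at 12, 14 leaves no slack for detours.
Route from 7: down 1 to 12, right 3 to 15, up 2 to 5, left 2 to 3, down 1 to 8 — 9 moves in all.
Check: all required cells visited; 9 ≤ 9 moves.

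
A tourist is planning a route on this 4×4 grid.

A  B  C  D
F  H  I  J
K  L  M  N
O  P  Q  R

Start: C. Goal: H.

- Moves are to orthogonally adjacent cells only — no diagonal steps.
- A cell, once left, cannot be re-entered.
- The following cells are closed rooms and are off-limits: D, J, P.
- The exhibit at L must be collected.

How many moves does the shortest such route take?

4

Any route passes through L somewhere between C and H. Summing Manhattan distances along the two legs (C → L → H) gives a lower bound of 3 + 1 = 4 moves.
A route of 4 moves achieves this: C → I → M → L → H.
Since 4 matches the lower bound, it is optimal.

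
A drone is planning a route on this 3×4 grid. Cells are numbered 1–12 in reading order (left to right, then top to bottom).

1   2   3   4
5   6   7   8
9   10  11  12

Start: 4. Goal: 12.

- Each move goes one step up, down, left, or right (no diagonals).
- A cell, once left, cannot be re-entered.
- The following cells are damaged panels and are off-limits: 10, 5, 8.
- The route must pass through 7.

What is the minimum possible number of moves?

Any route passes through 7 somewhere between 4 and 12. Summing Manhattan distances along the two legs (4 → 7 → 12) gives a lower bound of 2 + 2 = 4 moves.
A route of 4 moves achieves this: 4 → 3 → 7 → 11 → 12.
Since 4 matches the lower bound, it is optimal.

4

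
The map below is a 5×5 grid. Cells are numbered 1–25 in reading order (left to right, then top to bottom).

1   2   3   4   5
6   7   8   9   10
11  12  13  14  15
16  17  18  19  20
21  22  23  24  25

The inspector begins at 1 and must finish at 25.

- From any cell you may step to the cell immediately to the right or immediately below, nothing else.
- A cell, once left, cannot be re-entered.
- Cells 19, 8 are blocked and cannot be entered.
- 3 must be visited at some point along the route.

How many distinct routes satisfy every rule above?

A right/down-only route from 1 to 25 makes exactly 4 down-moves and 4 right-moves in some order.
With no other constraints that would be C(8,4) = 70 routes.
Split at 3 and multiply the segment counts (each segment already excludes blocked cells): 1→3: 1; 3→25: 3; product = 3.
That gives 3 routes.

3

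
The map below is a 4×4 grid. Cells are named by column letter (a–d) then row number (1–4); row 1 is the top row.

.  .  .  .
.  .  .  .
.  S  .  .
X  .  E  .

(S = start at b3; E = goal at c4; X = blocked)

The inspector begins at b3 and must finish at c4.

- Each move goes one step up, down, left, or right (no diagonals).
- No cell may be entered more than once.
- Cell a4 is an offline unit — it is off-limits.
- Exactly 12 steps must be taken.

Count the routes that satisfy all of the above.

6

Need simple routes of exactly 12 moves from b3 to c4 (Manhattan distance 2, so 5 moves are spent on a detour and 5 undoing it).
Enumerating: b3 b2 a2 a1 b1 c1 d1 d2 c2 c3 d3 d4 c4 | b3 a3 a2 a1 b1 b2 c2 c1 d1 d2 d3 d4 c4 | b3 a3 a2 a1 b1 b2 c2 c1 d1 d2 d3 c3 c4 | b3 a3 a2 a1 b1 c1 d1 d2 c2 c3 d3 d4 c4 | b3 a3 a2 b2 b1 c1 d1 d2 c2 c3 d3 d4 c4 | b3 c3 c2 b2 a2 a1 b1 c1 d1 d2 d3 d4 c4.
That gives 6 routes.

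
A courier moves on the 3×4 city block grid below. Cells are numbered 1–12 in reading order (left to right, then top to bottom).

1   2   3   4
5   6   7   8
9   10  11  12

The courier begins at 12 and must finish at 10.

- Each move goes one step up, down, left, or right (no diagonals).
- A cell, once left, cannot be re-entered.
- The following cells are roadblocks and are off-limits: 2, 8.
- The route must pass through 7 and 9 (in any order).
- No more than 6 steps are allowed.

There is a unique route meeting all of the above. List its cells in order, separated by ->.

12 -> 11 -> 7 -> 6 -> 5 -> 9 -> 10

The 6-move cap with required stops at 7, 9 leaves no slack for detours.
Route from 12: left to 11, up to 7, 2× left (reaching 5), down to 9, right to 10 — 6 moves in all.
Check: all required cells visited; 6 ≤ 6 moves.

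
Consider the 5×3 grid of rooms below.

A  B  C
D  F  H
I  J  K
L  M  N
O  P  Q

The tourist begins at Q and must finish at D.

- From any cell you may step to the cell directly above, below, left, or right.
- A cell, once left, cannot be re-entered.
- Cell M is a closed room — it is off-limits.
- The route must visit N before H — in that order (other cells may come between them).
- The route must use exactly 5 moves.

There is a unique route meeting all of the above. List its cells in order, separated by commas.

Q, N, K, H, F, D

The waypoints must appear in the order N, H, with no cell reused.
Route from Q: up 3 to H, left 2 to D — 5 moves in all.
Check: order respected (N at step 1, H at step 3); 5 moves as required.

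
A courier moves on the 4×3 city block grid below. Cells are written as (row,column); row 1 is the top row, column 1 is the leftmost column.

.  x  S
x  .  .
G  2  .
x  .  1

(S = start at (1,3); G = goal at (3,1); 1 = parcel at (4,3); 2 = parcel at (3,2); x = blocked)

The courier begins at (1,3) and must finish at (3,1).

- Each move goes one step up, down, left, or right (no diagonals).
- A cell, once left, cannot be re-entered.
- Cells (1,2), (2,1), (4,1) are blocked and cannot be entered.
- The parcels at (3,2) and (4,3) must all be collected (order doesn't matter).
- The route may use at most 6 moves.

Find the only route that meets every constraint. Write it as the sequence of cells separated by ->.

The 6-move cap with required stops at (3,2), (4,3) leaves no slack for detours.
Route from (1,3): down 3 to (4,3), left 1 to (4,2), up 1 to (3,2), left 1 to (3,1) — 6 moves in all.
Check: all required cells visited; 6 ≤ 6 moves.

(1,3) -> (2,3) -> (3,3) -> (4,3) -> (4,2) -> (3,2) -> (3,1)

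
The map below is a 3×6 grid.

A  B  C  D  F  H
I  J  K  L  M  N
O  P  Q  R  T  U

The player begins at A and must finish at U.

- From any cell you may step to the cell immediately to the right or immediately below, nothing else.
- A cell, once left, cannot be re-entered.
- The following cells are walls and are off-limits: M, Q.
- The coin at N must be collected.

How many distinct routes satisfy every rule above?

A right/down-only route from A to U makes exactly 2 down-moves and 5 right-moves in some order.
With no other constraints that would be C(7,2) = 21 routes.
Split at N and multiply the segment counts (each segment already excludes blocked cells): A→N: 1; N→U: 1; product = 1.
That gives 1 route.

1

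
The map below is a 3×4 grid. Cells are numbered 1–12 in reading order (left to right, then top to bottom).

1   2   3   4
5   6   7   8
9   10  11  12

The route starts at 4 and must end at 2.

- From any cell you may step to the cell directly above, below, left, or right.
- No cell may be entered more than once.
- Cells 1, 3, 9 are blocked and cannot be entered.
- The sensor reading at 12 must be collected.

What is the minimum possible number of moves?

Any route passes through 12 somewhere between 4 and 2. Summing Manhattan distances along the two legs (4 → 12 → 2) gives a lower bound of 2 + 4 = 6 moves.
A route of 6 moves achieves this: 4 → 8 → 12 → 11 → 7 → 6 → 2.
Since 6 matches the lower bound, it is optimal.

6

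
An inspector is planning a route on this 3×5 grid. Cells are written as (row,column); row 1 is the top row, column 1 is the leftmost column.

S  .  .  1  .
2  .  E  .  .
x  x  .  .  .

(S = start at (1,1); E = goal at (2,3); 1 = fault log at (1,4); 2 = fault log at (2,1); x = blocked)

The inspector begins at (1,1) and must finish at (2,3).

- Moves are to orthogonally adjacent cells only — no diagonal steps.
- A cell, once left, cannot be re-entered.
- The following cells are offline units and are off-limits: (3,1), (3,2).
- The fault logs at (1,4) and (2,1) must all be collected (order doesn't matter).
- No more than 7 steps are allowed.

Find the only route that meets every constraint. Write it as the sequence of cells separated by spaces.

(1,1) (2,1) (2,2) (1,2) (1,3) (1,4) (2,4) (2,3)

The 7-move cap with required stops at (1,4), (2,1) leaves no slack for detours.
Route from (1,1): down to (2,1), right to (2,2), up to (1,2), 2× right (reaching (1,4)), down to (2,4), left to (2,3) — 7 moves in all.
Check: all required cells visited; 7 ≤ 7 moves.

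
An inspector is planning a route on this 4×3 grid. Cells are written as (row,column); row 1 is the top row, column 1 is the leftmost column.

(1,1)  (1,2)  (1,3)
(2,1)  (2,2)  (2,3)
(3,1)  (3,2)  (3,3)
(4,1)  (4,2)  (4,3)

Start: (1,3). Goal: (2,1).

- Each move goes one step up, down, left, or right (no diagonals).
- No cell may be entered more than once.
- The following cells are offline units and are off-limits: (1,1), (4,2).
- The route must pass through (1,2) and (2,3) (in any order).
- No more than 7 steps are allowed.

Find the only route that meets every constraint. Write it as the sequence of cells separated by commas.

The budget equals the shortest possible length, so every move has to be on a shortest route through the required cells.
Route from (1,3): left to (1,2), down to (2,2), right to (2,3), down to (3,3), 2× left (reaching (3,1)), up to (2,1) — 7 moves in all.
Check: all required cells visited; 7 ≤ 7 moves.

(1,3), (1,2), (2,2), (2,3), (3,3), (3,2), (3,1), (2,1)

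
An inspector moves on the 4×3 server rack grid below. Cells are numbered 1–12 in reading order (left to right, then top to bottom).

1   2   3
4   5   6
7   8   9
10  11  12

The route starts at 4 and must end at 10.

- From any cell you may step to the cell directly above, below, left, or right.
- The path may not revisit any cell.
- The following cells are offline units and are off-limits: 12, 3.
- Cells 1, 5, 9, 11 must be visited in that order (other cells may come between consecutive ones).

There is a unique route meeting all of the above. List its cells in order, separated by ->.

The waypoints must appear in the order 1, 5, 9, 11, with no cell reused.
Route from 4: up 1 to 1, right 1 to 2, down 1 to 5, right 1 to 6, down 1 to 9, left 1 to 8, down 1 to 11, left 1 to 10 — 8 moves in all.
Check: order respected (1 at step 1, 5 at step 3, 9 at step 5, 11 at step 7).

4 -> 1 -> 2 -> 5 -> 6 -> 9 -> 8 -> 11 -> 10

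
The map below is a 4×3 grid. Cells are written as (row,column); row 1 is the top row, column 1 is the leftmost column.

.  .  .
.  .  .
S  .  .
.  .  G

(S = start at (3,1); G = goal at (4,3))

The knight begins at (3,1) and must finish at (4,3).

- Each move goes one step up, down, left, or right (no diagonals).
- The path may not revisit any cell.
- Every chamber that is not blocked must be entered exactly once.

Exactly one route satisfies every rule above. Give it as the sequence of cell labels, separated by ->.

(3,1) -> (4,1) -> (4,2) -> (3,2) -> (2,2) -> (2,1) -> (1,1) -> (1,2) -> (1,3) -> (2,3) -> (3,3) -> (4,3)

Need to visit all 12 open cells exactly once, starting at (3,1) and ending at (4,3).
Cell (1,1) has only two open neighbours ((2,1) and (1,2)), so the path must pass straight through it: one of those is the cell it's entered from and the other is where it exits.
Route from (3,1): down to (4,1), right to (4,2), 2× up (reaching (2,2)), left to (2,1), up to (1,1), 2× right (reaching (1,3)), 3× down (reaching (4,3)) — 11 moves in all.
Check: all 12 open cells covered.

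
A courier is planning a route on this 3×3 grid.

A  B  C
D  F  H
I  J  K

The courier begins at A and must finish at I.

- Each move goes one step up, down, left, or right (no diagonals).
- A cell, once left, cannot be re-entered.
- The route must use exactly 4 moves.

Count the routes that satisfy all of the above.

Need simple routes of exactly 4 moves from A to I (Manhattan distance 2, so 1 moves are spent on a detour and 1 undoing it).
Enumerating: A D F J I | A B F J I | A B F D I.
That gives 3 routes.

3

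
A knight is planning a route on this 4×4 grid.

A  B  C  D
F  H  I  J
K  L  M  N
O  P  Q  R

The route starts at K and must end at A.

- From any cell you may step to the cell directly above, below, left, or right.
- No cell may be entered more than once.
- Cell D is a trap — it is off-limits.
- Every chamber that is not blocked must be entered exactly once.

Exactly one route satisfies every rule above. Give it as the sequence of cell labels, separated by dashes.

K - O - P - L - M - Q - R - N - J - I - C - B - H - F - A

Need to visit all 15 open cells exactly once, starting at K and ending at A.
Route from K: down to O, right to P, up to L, right to M, down to Q, right to R, 2× up (reaching J), left to I, up to C, left to B, down to H, left to F, up to A — 14 moves in all.
Check: all 15 open cells covered.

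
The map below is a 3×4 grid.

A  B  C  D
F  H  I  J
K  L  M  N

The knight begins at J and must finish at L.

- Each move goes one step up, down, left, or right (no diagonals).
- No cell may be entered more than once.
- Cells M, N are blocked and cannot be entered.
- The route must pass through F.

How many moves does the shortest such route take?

5

Any route passes through F somewhere between J and L. Summing Manhattan distances along the two legs (J → F → L) gives a lower bound of 3 + 2 = 5 moves.
A route of 5 moves achieves this: J → I → H → F → K → L.
Since 5 matches the lower bound, it is optimal.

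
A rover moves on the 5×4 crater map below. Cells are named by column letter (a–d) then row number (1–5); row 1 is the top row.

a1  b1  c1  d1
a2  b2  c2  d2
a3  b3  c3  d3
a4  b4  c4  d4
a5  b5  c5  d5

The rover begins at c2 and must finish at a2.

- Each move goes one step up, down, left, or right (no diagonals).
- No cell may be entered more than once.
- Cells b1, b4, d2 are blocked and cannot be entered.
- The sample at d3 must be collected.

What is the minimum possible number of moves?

10

Any route passes through d3 somewhere between c2 and a2. Summing Manhattan distances along the two legs (c2 → d3 → a2) gives a lower bound of 2 + 4 = 6 moves.
The shortest route satisfying every rule uses 10 moves: c2 → c3 → d3 → d4 → d5 → c5 → b5 → a5 → a4 → a3 → a2.
The no-revisit rule (legs can't share cells) pushes the minimum above the 6-move bound; an exhaustive check rules out every length from 6 to 9 (on a 4-connected grid the length of any start-to-goal walk has the same parity as the Manhattan bound, so only lengths 6, 8, 10, … need checking), leaving 10 as the minimum.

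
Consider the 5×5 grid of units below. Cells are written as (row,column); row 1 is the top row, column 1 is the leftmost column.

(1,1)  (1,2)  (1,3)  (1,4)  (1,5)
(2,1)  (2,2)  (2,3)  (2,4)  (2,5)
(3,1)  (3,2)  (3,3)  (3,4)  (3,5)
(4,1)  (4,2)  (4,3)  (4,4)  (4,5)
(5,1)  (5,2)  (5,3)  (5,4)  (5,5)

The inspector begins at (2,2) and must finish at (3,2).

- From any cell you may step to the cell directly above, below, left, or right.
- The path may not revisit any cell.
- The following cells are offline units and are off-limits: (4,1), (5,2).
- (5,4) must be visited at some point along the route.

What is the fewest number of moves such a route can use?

Any route passes through (5,4) somewhere between (2,2) and (3,2). Summing Manhattan distances along the two legs ((2,2) → (5,4) → (3,2)) gives a lower bound of 5 + 4 = 9 moves.
A route of 9 moves achieves this: (2,2) → (2,3) → (3,3) → (3,4) → (4,4) → (5,4) → (5,3) → (4,3) → (4,2) → (3,2).
Since 9 matches the lower bound, it is optimal.

9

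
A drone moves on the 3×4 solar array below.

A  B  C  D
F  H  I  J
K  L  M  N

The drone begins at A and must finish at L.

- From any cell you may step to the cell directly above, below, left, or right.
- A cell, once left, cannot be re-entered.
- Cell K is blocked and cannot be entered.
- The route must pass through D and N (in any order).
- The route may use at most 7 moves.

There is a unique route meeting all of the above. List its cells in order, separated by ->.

A -> B -> C -> D -> J -> N -> M -> L

The budget equals the shortest possible length, so every move has to be on a shortest route through the required cells.
Route from A: right 3 to D, down 2 to N, left 2 to L — 7 moves in all.
Check: all required cells visited; 7 ≤ 7 moves.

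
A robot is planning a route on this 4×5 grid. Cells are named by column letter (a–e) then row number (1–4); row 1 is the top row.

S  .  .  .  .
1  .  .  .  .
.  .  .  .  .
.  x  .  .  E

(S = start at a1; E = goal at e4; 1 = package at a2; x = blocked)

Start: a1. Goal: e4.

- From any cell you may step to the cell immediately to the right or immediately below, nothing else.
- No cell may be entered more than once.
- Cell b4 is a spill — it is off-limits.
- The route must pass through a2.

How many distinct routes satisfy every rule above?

A right/down-only route from a1 to e4 makes exactly 3 down-moves and 4 right-moves in some order.
With no other constraints that would be C(7,3) = 35 routes.
Split at a2 and multiply the segment counts (each segment already excludes blocked cells): a1→a2: 1; a2→e4: 12; product = 12.
That gives 12 routes.

12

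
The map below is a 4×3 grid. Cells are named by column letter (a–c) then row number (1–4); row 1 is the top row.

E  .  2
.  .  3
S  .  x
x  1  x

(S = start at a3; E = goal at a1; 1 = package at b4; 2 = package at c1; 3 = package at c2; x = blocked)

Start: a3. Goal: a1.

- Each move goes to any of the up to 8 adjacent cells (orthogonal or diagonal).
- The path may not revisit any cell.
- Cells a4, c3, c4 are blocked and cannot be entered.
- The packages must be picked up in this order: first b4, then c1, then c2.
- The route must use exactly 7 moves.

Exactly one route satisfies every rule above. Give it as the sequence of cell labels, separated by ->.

The waypoints must appear in the order b4, c1, c2, with no cell reused.
Route from a3: down-right 1 to b4, up 2 to b2, up-right 1 to c1, down 1 to c2, up-left 1 to b1, left 1 to a1 — 7 moves in all.
Check: order respected (1 at step 1, 2 at step 4, 3 at step 5); 7 moves as required.

a3 -> b4 -> b3 -> b2 -> c1 -> c2 -> b1 -> a1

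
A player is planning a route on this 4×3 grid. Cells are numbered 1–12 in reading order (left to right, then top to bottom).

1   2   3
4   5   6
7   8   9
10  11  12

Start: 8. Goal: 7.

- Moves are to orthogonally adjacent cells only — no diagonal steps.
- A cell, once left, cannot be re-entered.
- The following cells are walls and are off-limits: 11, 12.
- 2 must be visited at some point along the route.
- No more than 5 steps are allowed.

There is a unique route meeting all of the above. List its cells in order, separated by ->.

8 -> 5 -> 2 -> 1 -> 4 -> 7

The budget equals the shortest possible length, so every move has to be on a shortest route through the required cells.
Route from 8: 2× up (reaching 2), left to 1, 2× down (reaching 7) — 5 moves in all.
Check: all required cells visited; 5 ≤ 5 moves.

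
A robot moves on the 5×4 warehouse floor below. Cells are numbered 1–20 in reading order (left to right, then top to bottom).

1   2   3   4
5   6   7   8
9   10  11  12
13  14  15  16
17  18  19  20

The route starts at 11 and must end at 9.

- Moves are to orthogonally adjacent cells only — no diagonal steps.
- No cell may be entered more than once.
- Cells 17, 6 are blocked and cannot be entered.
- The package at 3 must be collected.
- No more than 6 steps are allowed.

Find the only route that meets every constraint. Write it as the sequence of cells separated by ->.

11 -> 7 -> 3 -> 2 -> 1 -> 5 -> 9

The budget equals the shortest possible length, so every move has to be on a shortest route through the required cells.
Route from 11: up 2 to 3, left 2 to 1, down 2 to 9 — 6 moves in all.
Check: all required cells visited; 6 ≤ 6 moves.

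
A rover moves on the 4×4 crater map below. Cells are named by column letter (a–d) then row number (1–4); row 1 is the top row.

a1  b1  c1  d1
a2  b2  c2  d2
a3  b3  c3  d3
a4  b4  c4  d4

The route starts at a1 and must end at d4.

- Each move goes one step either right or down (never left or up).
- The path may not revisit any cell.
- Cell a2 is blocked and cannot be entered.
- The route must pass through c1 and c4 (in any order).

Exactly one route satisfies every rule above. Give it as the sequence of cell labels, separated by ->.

Moves only go right or down, so the column and row indices never decrease.
Route from a1: 2× right (reaching c1), 3× down (reaching c4), right to d4 — 6 moves in all.
Check: all required cells visited.

a1 -> b1 -> c1 -> c2 -> c3 -> c4 -> d4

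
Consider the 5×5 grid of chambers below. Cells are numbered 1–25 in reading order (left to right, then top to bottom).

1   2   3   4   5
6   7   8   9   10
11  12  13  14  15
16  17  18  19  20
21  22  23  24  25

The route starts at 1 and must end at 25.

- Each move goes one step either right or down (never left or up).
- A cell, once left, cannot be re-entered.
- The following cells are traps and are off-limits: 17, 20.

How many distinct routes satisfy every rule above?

23

A right/down-only route from 1 to 25 makes exactly 4 down-moves and 4 right-moves in some order.
With no other constraints that would be C(8,4) = 70 routes.
Subtract routes through each blocked cell (inclusion–exclusion for overlaps): − through 17: 16 − through 20: 35 + through 17&20: 4 → 23.
That gives 23 routes.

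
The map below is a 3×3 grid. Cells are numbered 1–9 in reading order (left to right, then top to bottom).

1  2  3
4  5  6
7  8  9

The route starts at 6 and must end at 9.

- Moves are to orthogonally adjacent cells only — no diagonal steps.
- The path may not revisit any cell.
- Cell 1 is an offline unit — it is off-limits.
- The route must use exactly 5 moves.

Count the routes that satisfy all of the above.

2

Need simple routes of exactly 5 moves from 6 to 9 (Manhattan distance 1, so 2 moves are spent on a detour and 2 undoing it).
Enumerating: 6 3 2 5 8 9 | 6 5 4 7 8 9.
That gives 2 routes.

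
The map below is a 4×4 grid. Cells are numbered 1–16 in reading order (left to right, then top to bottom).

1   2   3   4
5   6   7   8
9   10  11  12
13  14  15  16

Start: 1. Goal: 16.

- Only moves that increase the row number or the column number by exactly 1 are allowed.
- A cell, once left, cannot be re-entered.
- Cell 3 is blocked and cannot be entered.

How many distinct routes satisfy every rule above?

A right/down-only route from 1 to 16 makes exactly 3 down-moves and 3 right-moves in some order.
With no other constraints that would be C(6,3) = 20 routes.
Subtract routes through each blocked cell (inclusion–exclusion for overlaps): − through 3: 4 → 16.
That gives 16 routes.

16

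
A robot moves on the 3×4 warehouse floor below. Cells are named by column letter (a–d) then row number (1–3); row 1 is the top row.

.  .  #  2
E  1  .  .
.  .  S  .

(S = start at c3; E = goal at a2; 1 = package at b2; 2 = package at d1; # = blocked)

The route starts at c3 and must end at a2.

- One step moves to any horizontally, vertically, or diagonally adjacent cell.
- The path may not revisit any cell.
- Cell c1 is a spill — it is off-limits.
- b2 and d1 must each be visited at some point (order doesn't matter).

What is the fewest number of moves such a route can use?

Any route passes through b2 and d1 in some order between c3 and a2. Summing Chebyshev distances along each leg and taking the cheapest ordering (c3 → d1 → b2 → a2) gives a lower bound of 2 + 2 + 1 = 5 moves.
A route of 5 moves achieves this: c3 → d2 → d1 → c2 → b2 → a2.
Since 5 matches the lower bound, it is optimal.

5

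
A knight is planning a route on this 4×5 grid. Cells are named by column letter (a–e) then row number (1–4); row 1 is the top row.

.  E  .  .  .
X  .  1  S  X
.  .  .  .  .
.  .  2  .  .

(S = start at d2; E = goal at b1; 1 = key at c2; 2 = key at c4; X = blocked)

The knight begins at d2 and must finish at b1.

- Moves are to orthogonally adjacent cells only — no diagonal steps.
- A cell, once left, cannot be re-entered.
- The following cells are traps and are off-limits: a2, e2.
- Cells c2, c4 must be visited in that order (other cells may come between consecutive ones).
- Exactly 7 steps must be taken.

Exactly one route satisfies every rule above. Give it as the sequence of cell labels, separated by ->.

d2 -> c2 -> c3 -> c4 -> b4 -> b3 -> b2 -> b1

The waypoints must appear in the order c2, c4, with no cell reused.
Route from d2: left 1 to c2, down 2 to c4, left 1 to b4, up 3 to b1 — 7 moves in all.
Check: order respected (1 at step 1, 2 at step 3); 7 moves as required.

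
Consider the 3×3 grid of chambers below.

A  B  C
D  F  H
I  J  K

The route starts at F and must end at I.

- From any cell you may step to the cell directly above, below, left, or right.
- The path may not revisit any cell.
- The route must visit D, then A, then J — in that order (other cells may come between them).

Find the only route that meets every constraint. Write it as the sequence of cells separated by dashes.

The waypoints must appear in the order D, A, J, with no cell reused.
Route from F: left 1 to D, up 1 to A, right 2 to C, down 2 to K, left 2 to I — 8 moves in all.
Check: order respected (D at step 1, A at step 2, J at step 7).

F - D - A - B - C - H - K - J - I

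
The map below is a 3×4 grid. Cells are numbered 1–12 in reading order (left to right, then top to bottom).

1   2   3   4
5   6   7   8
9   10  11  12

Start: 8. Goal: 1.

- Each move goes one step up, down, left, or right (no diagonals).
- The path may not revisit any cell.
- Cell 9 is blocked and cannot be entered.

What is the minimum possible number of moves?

The Manhattan distance from 8 to 1 is |2−1| + |4−1| = 4, so at least 4 moves are needed.
A route of 4 moves achieves this: 8 → 4 → 3 → 2 → 1.
Since 4 matches the lower bound, it is optimal.

4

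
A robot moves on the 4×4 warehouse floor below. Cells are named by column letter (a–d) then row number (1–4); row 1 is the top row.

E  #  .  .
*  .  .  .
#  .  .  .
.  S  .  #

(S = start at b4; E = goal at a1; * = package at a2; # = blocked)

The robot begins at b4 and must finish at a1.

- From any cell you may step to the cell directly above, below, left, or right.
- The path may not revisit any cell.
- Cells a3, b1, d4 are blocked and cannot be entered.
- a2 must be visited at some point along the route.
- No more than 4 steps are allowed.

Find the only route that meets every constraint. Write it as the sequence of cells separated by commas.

The budget equals the shortest possible length, so every move has to be on a shortest route through the required cells.
Route from b4: 2× up (reaching b2), left to a2, up to a1 — 4 moves in all.
Check: all required cells visited; 4 ≤ 4 moves.

b4, b3, b2, a2, a1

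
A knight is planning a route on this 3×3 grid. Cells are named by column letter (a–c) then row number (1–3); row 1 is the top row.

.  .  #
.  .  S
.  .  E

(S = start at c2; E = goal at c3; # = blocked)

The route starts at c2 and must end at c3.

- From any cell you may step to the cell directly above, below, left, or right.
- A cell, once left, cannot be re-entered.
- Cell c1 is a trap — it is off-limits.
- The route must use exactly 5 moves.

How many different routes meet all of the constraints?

Need simple routes of exactly 5 moves from c2 to c3 (Manhattan distance 1, so 2 moves are spent on a detour and 2 undoing it).
Enumerating: c2 b2 a2 a3 b3 c3.
That gives 1 route.

1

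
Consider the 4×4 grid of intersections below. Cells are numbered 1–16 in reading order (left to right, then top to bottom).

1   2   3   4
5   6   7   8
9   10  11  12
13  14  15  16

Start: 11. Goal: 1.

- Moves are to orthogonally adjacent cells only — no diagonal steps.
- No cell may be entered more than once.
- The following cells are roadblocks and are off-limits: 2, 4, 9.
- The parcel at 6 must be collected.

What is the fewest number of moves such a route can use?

Any route passes through 6 somewhere between 11 and 1. Summing Manhattan distances along the two legs (11 → 6 → 1) gives a lower bound of 2 + 2 = 4 moves.
A route of 4 moves achieves this: 11 → 7 → 6 → 5 → 1.
Since 4 matches the lower bound, it is optimal.

4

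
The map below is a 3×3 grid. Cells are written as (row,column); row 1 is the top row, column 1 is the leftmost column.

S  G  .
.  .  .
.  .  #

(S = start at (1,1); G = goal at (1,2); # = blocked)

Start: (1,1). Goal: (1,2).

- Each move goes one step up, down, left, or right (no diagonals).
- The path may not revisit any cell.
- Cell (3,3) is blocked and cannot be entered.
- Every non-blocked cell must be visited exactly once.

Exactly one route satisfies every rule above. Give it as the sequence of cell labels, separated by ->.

Need to visit all 8 open cells exactly once, starting at (1,1) and ending at (1,2).
Cell (2,3) has only two open neighbours ((1,3) and (2,2)), so the path must pass straight through it: one of those is the cell it's entered from and the other is where it exits.
Route from (1,1): down 2 to (3,1), right 1 to (3,2), up 1 to (2,2), right 1 to (2,3), up 1 to (1,3), left 1 to (1,2) — 7 moves in all.
Check: all 8 open cells covered.

(1,1) -> (2,1) -> (3,1) -> (3,2) -> (2,2) -> (2,3) -> (1,3) -> (1,2)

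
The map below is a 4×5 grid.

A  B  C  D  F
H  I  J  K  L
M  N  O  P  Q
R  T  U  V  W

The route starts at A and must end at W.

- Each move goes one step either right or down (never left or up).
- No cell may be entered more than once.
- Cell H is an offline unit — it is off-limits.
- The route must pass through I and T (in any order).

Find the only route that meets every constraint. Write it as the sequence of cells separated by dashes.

Moves only go right or down, so the column and row indices never decrease.
Route from A: right to B, 3× down (reaching T), 3× right (reaching W) — 7 moves in all.
Check: all required cells visited.

A - B - I - N - T - U - V - W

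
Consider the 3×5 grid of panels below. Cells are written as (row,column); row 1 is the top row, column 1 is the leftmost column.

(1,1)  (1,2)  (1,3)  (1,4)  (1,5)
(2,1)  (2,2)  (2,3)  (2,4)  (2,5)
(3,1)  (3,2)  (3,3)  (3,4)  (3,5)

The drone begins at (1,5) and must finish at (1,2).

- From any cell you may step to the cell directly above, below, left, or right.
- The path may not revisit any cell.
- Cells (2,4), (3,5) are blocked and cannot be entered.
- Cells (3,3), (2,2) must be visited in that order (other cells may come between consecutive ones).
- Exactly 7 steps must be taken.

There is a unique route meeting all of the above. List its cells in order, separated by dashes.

The waypoints must appear in the order (3,3), (2,2), with no cell reused.
Route from (1,5): 2× left (reaching (1,3)), 2× down (reaching (3,3)), left to (3,2), 2× up (reaching (1,2)) — 7 moves in all.
Check: order respected ((3,3) at step 4, (2,2) at step 6); 7 moves as required.

(1,5) - (1,4) - (1,3) - (2,3) - (3,3) - (3,2) - (2,2) - (1,2)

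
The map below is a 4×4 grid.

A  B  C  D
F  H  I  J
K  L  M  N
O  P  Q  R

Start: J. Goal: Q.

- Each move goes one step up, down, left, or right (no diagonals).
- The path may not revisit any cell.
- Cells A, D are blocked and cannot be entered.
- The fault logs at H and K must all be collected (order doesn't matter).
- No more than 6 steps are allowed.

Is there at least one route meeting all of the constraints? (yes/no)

no

Even ignoring the no-revisit rule, getting from J to Q, taking the cheapest ordering J → H → K → Q needs at least 2 + 2 + 3 = 7 moves (Manhattan distance per leg), which exceeds the 6-move limit.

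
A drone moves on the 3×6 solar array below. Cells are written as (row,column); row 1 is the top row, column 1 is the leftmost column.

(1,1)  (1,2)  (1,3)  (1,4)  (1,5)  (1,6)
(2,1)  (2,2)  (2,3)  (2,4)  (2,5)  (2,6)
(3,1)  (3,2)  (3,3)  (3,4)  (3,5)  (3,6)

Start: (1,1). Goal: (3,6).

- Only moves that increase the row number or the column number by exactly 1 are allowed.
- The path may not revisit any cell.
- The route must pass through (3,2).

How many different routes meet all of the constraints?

3

A right/down-only route from (1,1) to (3,6) makes exactly 2 down-moves and 5 right-moves in some order.
With no other constraints that would be C(7,2) = 21 routes.
Split at (3,2) and multiply the segment counts: (1,1)→(3,2): 3; (3,2)→(3,6): 1; product = 3.
That gives 3 routes.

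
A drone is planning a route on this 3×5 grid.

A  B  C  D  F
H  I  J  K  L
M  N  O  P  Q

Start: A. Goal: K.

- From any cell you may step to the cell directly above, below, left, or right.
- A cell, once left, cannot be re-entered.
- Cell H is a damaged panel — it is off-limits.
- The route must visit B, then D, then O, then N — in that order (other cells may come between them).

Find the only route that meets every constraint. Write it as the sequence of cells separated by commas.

The waypoints must appear in the order B, D, O, N, with no cell reused.
Route from A: right 4 to F, down 2 to Q, left 3 to N, up 1 to I, right 2 to K — 12 moves in all.
Check: order respected (B at step 1, D at step 3, O at step 8, N at step 9).

A, B, C, D, F, L, Q, P, O, N, I, J, K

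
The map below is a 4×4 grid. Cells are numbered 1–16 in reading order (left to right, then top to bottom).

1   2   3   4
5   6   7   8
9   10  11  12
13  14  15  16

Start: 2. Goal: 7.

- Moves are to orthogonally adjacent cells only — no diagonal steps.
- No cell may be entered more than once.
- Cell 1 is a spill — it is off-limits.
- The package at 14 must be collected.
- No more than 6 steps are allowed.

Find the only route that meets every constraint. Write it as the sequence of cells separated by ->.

The 6-move cap with required stops at 14 leaves no slack for detours.
Route from 2: 3× down (reaching 14), right to 15, 2× up (reaching 7) — 6 moves in all.
Check: all required cells visited; 6 ≤ 6 moves.

2 -> 6 -> 10 -> 14 -> 15 -> 11 -> 7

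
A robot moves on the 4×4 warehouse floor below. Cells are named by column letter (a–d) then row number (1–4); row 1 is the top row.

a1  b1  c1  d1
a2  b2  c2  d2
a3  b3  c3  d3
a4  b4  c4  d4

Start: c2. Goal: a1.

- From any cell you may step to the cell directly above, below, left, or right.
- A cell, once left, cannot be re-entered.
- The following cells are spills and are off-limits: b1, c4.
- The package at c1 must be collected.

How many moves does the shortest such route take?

Any route passes through c1 somewhere between c2 and a1. Summing Manhattan distances along the two legs (c2 → c1 → a1) gives a lower bound of 1 + 2 = 3 moves.
That bound ignores the blocked cells. Measuring each leg by the fewest moves that actually steer around them (c2→c1: 1; c1→a1: 4) raises the lower bound to 5.
The shortest route satisfying every rule uses 9 moves: c2 → c1 → d1 → d2 → d3 → c3 → b3 → b2 → a2 → a1.
The bound of 5 isn't tight here; checking systematically, no route of length 5 through 8 satisfies every constraint (on a 4-connected grid the length of any start-to-goal walk has the same parity as the Manhattan bound, so only lengths 5, 7, 9, … need checking), so 9 is the minimum.

9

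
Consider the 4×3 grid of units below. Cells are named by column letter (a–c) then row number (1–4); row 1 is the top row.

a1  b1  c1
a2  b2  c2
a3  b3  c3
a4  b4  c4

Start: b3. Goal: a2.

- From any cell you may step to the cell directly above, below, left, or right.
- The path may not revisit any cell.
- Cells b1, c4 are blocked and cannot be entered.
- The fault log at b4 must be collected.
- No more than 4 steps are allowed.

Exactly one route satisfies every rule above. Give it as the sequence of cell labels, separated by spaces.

The 4-move cap with required stops at b4 leaves no slack for detours.
Route from b3: down 1 to b4, left 1 to a4, up 2 to a2 — 4 moves in all.
Check: all required cells visited; 4 ≤ 4 moves.

b3 b4 a4 a3 a2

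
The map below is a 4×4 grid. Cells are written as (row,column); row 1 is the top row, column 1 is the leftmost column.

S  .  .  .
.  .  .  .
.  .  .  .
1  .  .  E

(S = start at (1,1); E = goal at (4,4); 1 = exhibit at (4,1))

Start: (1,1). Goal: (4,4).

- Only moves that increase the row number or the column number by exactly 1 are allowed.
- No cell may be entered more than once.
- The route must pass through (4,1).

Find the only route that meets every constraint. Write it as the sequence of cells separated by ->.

(1,1) -> (2,1) -> (3,1) -> (4,1) -> (4,2) -> (4,3) -> (4,4)

Moves only go right or down, so the column and row indices never decrease.
Route from (1,1): down 3 to (4,1), right 3 to (4,4) — 6 moves in all.
Check: all required cells visited.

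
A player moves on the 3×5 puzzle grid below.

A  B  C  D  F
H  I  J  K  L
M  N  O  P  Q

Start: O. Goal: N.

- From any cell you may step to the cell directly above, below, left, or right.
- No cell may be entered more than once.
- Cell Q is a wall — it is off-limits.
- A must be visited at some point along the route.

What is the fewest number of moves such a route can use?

7

Any route passes through A somewhere between O and N. Summing Manhattan distances along the two legs (O → A → N) gives a lower bound of 4 + 3 = 7 moves.
A route of 7 moves achieves this: O → J → C → B → A → H → M → N.
Since 7 matches the lower bound, it is optimal.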